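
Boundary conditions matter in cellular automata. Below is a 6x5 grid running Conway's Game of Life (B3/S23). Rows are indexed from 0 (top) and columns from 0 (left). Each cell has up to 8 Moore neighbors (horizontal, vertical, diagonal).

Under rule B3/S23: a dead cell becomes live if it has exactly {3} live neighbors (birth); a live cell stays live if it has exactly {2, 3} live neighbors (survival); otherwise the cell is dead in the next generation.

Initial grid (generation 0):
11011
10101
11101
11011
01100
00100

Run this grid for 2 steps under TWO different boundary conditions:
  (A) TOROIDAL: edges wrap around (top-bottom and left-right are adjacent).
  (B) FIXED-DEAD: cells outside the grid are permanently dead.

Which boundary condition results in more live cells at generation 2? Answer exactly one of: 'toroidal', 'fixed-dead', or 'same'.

Under TOROIDAL boundary, generation 2:
00000
00000
00000
00000
00000
00000
Population = 0

Under FIXED-DEAD boundary, generation 2:
01111
01101
00011
00000
01000
01000
Population = 11

Comparison: toroidal=0, fixed-dead=11 -> fixed-dead

Answer: fixed-dead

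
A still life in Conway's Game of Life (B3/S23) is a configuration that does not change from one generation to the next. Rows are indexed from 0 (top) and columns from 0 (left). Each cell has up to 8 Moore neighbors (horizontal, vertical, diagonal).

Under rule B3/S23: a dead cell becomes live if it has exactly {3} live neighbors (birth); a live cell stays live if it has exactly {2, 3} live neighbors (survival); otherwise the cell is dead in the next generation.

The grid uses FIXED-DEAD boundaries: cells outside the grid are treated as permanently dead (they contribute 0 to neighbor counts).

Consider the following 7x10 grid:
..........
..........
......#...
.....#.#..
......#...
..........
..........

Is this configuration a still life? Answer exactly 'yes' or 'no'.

Answer: yes

Derivation:
Compute generation 1 and compare to generation 0 (given above):
Generation 1:
..........
..........
......#...
.....#.#..
......#...
..........
..........
The grids are IDENTICAL -> still life.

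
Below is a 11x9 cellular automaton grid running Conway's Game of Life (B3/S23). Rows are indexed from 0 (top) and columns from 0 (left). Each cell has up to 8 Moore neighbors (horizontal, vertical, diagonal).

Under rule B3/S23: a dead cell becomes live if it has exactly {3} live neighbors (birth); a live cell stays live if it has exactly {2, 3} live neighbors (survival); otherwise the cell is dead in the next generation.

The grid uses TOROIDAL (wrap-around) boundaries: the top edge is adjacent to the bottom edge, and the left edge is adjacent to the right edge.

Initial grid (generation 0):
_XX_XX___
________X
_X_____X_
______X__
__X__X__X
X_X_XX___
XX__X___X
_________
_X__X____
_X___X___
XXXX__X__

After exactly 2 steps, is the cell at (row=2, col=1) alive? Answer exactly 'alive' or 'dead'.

Answer: alive

Derivation:
Simulating step by step:
Generation 0 (given above): 28 live cells
Generation 1: 29 live cells
____XX___
XXX______
_______X_
______XX_
_X_XXXX__
__X_XX___
XX_XXX__X
_X_______
_________
___XXX___
X__X__X__
Generation 2: 28 live cells
X_XXXX___
_X_______
_X____XXX
____X__X_
__XX___X_
_________
XX_X_X___
_XX_X____
____X____
___XXX___
___X__X__

Cell (2,1) at generation 2: 1 -> alive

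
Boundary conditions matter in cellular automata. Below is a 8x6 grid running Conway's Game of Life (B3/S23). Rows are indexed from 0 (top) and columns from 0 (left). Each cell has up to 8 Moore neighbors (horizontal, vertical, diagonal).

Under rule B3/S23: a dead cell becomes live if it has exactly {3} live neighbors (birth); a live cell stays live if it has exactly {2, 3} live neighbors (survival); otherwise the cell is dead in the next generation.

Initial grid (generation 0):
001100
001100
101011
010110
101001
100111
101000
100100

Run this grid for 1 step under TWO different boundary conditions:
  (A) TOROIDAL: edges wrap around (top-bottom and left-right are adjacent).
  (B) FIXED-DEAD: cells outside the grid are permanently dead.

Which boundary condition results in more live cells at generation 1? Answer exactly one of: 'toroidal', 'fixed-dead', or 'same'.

Under TOROIDAL boundary, generation 1:
010010
000001
100001
000000
001000
001110
101000
000100
Population = 12

Under FIXED-DEAD boundary, generation 1:
001100
000000
000001
100000
101001
101111
101000
010000
Population = 15

Comparison: toroidal=12, fixed-dead=15 -> fixed-dead

Answer: fixed-dead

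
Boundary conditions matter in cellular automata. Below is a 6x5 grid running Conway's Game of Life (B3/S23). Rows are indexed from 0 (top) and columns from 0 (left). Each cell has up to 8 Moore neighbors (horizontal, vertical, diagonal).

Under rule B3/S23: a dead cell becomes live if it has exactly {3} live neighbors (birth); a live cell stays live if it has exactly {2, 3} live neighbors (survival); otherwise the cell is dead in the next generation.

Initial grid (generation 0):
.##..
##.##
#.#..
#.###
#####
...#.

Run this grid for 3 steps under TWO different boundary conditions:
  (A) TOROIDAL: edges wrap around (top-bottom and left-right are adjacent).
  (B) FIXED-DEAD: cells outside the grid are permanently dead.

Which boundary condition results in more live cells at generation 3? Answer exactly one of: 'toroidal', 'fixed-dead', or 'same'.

Under TOROIDAL boundary, generation 3:
.....
.....
.....
.....
.....
.....
Population = 0

Under FIXED-DEAD boundary, generation 3:
####.
...#.
..#..
.....
###..
.....
Population = 9

Comparison: toroidal=0, fixed-dead=9 -> fixed-dead

Answer: fixed-dead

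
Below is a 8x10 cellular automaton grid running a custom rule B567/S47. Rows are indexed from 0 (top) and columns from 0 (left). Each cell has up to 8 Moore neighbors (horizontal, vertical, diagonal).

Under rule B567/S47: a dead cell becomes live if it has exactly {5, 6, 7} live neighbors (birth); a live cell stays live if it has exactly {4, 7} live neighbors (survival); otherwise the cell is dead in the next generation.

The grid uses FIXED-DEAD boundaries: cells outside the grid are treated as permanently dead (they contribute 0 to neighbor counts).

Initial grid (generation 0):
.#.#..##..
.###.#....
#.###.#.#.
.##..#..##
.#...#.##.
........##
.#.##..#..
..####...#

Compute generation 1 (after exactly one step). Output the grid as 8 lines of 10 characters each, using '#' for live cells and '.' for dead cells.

Simulating step by step:
Generation 0 (given above): 34 live cells
Generation 1: 15 live cells
(generation 1 grid is the final answer)

Answer: ..#.......
.#..#.....
.#..#.....
.##....##.
.........#
........#.
...##.....
...##.....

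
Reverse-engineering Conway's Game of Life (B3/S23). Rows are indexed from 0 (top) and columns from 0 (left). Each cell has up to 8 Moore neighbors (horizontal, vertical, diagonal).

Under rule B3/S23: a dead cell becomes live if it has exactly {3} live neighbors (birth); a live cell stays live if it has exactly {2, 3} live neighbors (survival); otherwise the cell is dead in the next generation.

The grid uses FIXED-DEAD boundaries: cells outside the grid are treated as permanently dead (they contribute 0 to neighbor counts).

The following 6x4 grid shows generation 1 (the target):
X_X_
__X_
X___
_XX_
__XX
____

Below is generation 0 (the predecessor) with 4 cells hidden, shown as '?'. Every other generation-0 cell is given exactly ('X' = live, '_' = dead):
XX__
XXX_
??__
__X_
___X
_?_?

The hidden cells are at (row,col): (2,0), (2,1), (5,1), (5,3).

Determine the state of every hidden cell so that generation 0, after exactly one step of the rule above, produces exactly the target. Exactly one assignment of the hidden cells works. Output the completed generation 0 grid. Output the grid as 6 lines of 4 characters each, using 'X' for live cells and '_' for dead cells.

Answer: XX__
XXX_
XX__
__X_
___X
___X

Derivation:
Hidden generation-0 cells (in order): (2,0), (2,1), (5,1), (5,3).
A hidden cell only influences target cells in its own 3x3 neighborhood. Try each of the 2^4 = 16 assignments, step the completed generation 0 forward once under B3/S23, and compare with the target:
  (2,0)=_ (2,1)=_ (5,1)=_ (5,3)=_ -> step gives (1,0)='X' but target has '_' -> reject
  (2,0)=_ (2,1)=_ (5,1)=_ (5,3)=X -> step gives (1,0)='X' but target has '_' -> reject
  (2,0)=_ (2,1)=_ (5,1)=X (5,3)=_ -> step gives (1,0)='X' but target has '_' -> reject
  (2,0)=_ (2,1)=_ (5,1)=X (5,3)=X -> step gives (1,0)='X' but target has '_' -> reject
  (2,0)=_ (2,1)=X (5,1)=_ (5,3)=_ -> step gives (3,1)='_' but target has 'X' -> reject
  (2,0)=_ (2,1)=X (5,1)=_ (5,3)=X -> step gives (3,1)='_' but target has 'X' -> reject
  (2,0)=_ (2,1)=X (5,1)=X (5,3)=_ -> step gives (3,1)='_' but target has 'X' -> reject
  (2,0)=_ (2,1)=X (5,1)=X (5,3)=X -> step gives (3,1)='_' but target has 'X' -> reject
  (2,0)=X (2,1)=_ (5,1)=_ (5,3)=_ -> step gives (2,2)='X' but target has '_' -> reject
  (2,0)=X (2,1)=_ (5,1)=_ (5,3)=X -> step gives (2,2)='X' but target has '_' -> reject
  (2,0)=X (2,1)=_ (5,1)=X (5,3)=_ -> step gives (2,2)='X' but target has '_' -> reject
  (2,0)=X (2,1)=_ (5,1)=X (5,3)=X -> step gives (2,2)='X' but target has '_' -> reject
  (2,0)=X (2,1)=X (5,1)=_ (5,3)=_ -> step gives (4,2)='_' but target has 'X' -> reject
  (2,0)=X (2,1)=X (5,1)=_ (5,3)=X -> step reproduces the target at every cell -> ACCEPT
  (2,0)=X (2,1)=X (5,1)=X (5,3)=_ -> step gives (4,3)='_' but target has 'X' -> reject
  (2,0)=X (2,1)=X (5,1)=X (5,3)=X -> step gives (4,2)='_' but target has 'X' -> reject
Unique solution: (2,0)=live, (2,1)=live, (5,1)=dead, (5,3)=live.
Check: live-neighbor counts of every cell in the completed generation 0:
3431
5631
3542
2322
0132
0021
Applying B3/S23 to generation 0 with these counts gives:
X_X_
__X_
X___
_XX_
__XX
____
which matches the target exactly.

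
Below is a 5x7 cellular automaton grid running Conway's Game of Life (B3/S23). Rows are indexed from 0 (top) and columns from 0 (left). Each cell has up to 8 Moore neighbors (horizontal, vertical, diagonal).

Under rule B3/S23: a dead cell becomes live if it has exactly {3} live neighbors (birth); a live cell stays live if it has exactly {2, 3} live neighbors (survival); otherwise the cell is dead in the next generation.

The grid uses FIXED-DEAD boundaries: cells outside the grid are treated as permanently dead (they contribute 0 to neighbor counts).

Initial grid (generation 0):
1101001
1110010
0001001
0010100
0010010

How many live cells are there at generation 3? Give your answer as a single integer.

Answer: 11

Derivation:
Simulating step by step:
Generation 0 (given above): 14 live cells
Generation 1: 13 live cells
1000000
1001111
0001110
0010110
0001000
Generation 2: 9 live cells
0000110
0001001
0010000
0010010
0001100
Generation 3: 11 live cells
0000110
0001110
0011000
0010100
0001100
Population at generation 3: 11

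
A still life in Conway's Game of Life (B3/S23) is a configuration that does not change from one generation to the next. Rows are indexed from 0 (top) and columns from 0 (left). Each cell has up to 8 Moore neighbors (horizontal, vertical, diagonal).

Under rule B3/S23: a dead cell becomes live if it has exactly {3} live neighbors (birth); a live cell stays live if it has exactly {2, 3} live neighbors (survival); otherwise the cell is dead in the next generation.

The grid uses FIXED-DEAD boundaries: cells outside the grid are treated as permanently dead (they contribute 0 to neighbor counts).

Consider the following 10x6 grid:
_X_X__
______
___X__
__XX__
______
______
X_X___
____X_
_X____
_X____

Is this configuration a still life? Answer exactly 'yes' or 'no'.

Answer: no

Derivation:
Compute generation 1 and compare to generation 0 (given above):
Generation 1:
______
__X___
__XX__
__XX__
______
______
______
_X____
______
______
Cell (0,1) differs: gen0=1 vs gen1=0 -> NOT a still life.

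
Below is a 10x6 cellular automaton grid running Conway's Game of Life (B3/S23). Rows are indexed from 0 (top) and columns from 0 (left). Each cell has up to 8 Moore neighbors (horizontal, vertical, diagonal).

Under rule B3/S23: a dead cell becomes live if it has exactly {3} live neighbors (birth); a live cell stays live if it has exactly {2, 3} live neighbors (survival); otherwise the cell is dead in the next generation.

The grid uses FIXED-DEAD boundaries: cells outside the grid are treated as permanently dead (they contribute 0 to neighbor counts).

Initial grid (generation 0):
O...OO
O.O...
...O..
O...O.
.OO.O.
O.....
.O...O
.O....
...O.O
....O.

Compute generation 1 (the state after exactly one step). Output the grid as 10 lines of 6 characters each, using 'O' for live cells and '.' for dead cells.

Simulating step by step:
Generation 0 (given above): 18 live cells
Generation 1: 20 live cells
(generation 1 grid is the final answer)

Answer: .O....
.O.OO.
.O.O..
.OO.O.
OO.O..
O.O...
OO....
..O.O.
....O.
....O.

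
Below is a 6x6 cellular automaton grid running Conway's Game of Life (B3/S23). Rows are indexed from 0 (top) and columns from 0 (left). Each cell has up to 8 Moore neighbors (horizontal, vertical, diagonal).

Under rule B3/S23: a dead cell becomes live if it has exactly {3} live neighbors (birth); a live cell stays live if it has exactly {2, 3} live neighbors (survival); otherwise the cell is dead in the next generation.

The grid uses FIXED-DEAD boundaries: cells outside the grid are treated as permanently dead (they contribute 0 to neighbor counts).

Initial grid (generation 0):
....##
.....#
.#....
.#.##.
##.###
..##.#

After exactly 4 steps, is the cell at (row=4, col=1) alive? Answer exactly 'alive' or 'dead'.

Answer: dead

Derivation:
Simulating step by step:
Generation 0 (given above): 15 live cells
Generation 1: 16 live cells
....##
....##
..#.#.
.#.#.#
##...#
.###.#
Generation 2: 14 live cells
....##
......
..#...
##.#.#
#..#.#
###.#.
Generation 3: 12 live cells
......
......
.##...
##.#..
...#.#
#####.
Generation 4: 11 live cells
......
......
###...
##.##.
......
.####.

Cell (4,1) at generation 4: 0 -> dead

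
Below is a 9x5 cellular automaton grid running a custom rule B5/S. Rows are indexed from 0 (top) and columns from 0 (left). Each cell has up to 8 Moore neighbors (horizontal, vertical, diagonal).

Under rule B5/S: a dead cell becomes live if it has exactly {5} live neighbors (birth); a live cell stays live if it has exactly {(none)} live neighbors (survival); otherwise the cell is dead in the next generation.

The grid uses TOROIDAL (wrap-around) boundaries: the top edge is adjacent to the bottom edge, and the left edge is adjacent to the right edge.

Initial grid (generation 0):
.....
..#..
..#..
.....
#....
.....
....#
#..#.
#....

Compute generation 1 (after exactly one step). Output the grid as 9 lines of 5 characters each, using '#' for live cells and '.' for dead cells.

Answer: .....
.....
.....
.....
.....
.....
.....
.....
.....

Derivation:
Simulating step by step:
Generation 0 (given above): 7 live cells
Generation 1: 0 live cells
(generation 1 grid is the final answer)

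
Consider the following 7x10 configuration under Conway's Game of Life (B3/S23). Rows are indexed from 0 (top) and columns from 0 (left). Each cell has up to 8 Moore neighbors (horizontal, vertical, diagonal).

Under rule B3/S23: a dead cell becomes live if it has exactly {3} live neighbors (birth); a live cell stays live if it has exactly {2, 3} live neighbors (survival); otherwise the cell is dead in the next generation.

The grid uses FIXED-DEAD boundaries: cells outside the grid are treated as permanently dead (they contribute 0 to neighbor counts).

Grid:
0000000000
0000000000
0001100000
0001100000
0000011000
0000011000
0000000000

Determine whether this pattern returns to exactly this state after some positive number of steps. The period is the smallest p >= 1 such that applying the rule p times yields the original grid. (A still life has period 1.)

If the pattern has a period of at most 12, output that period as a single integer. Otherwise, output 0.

Answer: 2

Derivation:
Simulating and comparing each generation to the original:
Gen 0 (original, given above): 8 live cells
Gen 1: 6 live cells, differs from original
Gen 2: 8 live cells, MATCHES original -> period = 2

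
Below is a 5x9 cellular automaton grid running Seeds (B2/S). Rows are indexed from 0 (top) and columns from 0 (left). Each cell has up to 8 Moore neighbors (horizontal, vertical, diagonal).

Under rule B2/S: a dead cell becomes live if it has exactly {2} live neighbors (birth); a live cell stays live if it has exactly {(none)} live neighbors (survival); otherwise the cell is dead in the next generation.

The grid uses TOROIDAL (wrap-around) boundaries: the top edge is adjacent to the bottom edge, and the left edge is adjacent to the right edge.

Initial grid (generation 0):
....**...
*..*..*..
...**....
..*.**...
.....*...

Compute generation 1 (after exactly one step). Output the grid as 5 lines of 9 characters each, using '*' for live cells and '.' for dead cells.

Simulating step by step:
Generation 0 (given above): 11 live cells
Generation 1: 5 live cells
(generation 1 grid is the final answer)

Answer: ...*.....
..*......
.*....*..
......*..
.........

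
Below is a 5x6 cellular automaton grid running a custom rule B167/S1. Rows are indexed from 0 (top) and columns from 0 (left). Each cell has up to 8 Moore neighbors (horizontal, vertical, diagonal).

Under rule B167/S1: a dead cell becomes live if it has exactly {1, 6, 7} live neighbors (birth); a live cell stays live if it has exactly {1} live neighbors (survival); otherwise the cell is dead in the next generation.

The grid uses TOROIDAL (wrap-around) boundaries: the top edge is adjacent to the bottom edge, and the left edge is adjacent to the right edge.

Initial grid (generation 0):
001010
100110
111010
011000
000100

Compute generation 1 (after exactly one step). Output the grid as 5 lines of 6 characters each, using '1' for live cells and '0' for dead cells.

Simulating step by step:
Generation 0 (given above): 12 live cells
Generation 1: 3 live cells
(generation 1 grid is the final answer)

Answer: 100000
000000
000000
000000
100001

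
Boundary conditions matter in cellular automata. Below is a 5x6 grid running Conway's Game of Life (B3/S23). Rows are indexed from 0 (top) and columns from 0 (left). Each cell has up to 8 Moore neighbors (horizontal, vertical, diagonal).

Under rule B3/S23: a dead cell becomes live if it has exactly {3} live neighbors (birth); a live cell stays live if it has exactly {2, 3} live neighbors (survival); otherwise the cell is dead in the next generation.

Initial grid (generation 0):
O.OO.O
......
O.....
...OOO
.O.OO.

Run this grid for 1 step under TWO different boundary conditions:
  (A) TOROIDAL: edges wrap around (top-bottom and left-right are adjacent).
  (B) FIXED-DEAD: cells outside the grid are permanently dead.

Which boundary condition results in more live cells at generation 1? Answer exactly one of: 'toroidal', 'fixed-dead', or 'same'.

Answer: toroidal

Derivation:
Under TOROIDAL boundary, generation 1:
OOOO.O
OO...O
....OO
O.OO.O
.O....
Population = 15

Under FIXED-DEAD boundary, generation 1:
......
.O....
....O.
..OO.O
..OO.O
Population = 8

Comparison: toroidal=15, fixed-dead=8 -> toroidal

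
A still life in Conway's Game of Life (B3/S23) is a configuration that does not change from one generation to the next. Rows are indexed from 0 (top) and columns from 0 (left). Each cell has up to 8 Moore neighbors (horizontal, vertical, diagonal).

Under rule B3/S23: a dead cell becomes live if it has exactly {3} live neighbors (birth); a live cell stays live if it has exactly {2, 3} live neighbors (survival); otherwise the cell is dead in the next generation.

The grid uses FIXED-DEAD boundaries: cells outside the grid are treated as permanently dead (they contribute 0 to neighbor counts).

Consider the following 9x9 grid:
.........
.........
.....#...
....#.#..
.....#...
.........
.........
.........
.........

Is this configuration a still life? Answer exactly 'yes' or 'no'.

Answer: yes

Derivation:
Compute generation 1 and compare to generation 0 (given above):
Generation 1:
.........
.........
.....#...
....#.#..
.....#...
.........
.........
.........
.........
The grids are IDENTICAL -> still life.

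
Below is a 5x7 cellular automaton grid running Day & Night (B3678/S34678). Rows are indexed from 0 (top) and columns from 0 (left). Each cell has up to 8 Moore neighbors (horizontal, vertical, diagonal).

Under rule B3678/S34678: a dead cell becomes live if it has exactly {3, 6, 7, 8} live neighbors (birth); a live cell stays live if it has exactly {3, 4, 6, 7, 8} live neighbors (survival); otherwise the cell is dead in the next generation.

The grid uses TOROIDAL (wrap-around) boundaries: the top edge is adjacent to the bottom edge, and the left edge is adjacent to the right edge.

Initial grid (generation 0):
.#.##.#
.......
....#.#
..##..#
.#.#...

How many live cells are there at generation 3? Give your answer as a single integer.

Simulating step by step:
Generation 0 (given above): 11 live cells
Generation 1: 14 live cells
#......
#..##..
...#.#.
#.####.
..##.#.
Generation 2: 14 live cells
.##...#
....#.#
.#..##.
.##.##.
..##...
Generation 3: 18 live cells
#.#..#.
.###...
#.#.#.#
.##.##.
#..###.
Population at generation 3: 18

Answer: 18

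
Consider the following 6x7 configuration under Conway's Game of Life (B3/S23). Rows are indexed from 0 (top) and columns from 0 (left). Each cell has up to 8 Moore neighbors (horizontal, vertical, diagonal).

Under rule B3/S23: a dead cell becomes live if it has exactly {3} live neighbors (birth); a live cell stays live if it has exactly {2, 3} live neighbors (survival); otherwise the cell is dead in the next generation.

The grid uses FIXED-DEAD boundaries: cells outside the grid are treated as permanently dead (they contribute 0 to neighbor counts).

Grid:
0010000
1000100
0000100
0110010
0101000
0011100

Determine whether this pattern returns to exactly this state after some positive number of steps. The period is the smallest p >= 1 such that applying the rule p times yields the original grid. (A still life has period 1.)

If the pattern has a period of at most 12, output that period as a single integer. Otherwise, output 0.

Simulating and comparing each generation to the original:
Gen 0 (original, given above): 12 live cells
Gen 1: 13 live cells, differs from original
Gen 2: 10 live cells, differs from original
Gen 3: 10 live cells, differs from original
Gen 4: 6 live cells, differs from original
Gen 5: 4 live cells, differs from original
Gen 6: 4 live cells, differs from original
Gen 7: 6 live cells, differs from original
Gen 8: 6 live cells, differs from original
Gen 9: 6 live cells, differs from original
Gen 10: 6 live cells, differs from original
Gen 11: 6 live cells, differs from original
Gen 12: 6 live cells, differs from original
No period found within 12 steps.

Answer: 0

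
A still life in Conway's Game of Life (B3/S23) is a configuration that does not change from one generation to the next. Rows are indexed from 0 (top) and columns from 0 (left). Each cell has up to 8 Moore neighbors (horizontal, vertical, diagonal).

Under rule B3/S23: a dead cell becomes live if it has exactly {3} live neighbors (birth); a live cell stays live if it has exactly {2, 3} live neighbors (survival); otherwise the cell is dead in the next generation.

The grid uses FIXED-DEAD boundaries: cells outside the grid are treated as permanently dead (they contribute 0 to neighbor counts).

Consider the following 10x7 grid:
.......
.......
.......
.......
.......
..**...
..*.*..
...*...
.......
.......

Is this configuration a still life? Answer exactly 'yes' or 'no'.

Compute generation 1 and compare to generation 0 (given above):
Generation 1:
.......
.......
.......
.......
.......
..**...
..*.*..
...*...
.......
.......
The grids are IDENTICAL -> still life.

Answer: yes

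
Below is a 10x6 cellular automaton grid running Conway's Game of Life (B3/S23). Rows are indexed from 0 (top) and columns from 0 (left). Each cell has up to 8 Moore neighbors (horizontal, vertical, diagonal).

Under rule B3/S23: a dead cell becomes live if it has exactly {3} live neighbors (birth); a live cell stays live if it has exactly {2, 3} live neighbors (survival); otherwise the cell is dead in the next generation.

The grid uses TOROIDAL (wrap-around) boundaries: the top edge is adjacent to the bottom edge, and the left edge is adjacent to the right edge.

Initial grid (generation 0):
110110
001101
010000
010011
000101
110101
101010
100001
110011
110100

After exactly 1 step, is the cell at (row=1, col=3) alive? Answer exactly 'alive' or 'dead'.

Simulating step by step:
Generation 0 (given above): 29 live cells
Generation 1: 19 live cells
000000
000101
010101
001011
010100
010100
001110
000100
001010
000100

Cell (1,3) at generation 1: 1 -> alive

Answer: alive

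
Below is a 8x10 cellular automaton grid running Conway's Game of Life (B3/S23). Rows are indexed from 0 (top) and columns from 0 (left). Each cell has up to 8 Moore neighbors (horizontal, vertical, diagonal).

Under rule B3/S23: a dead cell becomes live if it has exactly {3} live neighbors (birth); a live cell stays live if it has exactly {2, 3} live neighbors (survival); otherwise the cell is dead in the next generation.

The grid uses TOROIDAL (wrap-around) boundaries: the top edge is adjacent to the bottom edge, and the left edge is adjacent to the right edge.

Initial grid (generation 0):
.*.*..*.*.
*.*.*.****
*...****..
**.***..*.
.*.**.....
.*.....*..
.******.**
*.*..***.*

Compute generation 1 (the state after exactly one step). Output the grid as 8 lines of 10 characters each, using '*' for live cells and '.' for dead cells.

Answer: ...**.....
*.*.*.....
..*.......
**.....*.*
.*.*.*....
.*....***.
...**....*
..........

Derivation:
Simulating step by step:
Generation 0 (given above): 41 live cells
Generation 1: 20 live cells
(generation 1 grid is the final answer)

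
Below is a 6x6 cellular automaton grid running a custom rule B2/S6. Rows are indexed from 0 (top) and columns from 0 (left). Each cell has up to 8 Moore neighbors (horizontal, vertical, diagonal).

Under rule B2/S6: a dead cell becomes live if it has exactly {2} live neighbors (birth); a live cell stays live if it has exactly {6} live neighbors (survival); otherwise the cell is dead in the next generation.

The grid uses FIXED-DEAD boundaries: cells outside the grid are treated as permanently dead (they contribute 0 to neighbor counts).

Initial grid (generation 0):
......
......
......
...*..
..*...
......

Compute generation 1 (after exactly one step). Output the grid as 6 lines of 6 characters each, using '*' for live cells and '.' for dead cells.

Answer: ......
......
......
..*...
...*..
......

Derivation:
Simulating step by step:
Generation 0 (given above): 2 live cells
Generation 1: 2 live cells
(generation 1 grid is the final answer)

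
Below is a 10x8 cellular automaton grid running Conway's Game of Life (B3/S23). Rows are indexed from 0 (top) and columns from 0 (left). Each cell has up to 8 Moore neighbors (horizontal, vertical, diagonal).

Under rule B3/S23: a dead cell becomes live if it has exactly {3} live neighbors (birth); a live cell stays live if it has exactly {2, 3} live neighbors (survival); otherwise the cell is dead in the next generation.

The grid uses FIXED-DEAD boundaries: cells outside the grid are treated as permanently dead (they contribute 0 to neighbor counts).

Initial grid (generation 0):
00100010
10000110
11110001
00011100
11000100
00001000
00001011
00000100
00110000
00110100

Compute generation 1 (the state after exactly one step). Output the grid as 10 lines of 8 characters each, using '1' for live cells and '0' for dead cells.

Simulating step by step:
Generation 0 (given above): 26 live cells
Generation 1: 29 live cells
(generation 1 grid is the final answer)

Answer: 00000110
10010111
11110000
00010110
00010100
00001010
00001010
00011110
00110000
00111000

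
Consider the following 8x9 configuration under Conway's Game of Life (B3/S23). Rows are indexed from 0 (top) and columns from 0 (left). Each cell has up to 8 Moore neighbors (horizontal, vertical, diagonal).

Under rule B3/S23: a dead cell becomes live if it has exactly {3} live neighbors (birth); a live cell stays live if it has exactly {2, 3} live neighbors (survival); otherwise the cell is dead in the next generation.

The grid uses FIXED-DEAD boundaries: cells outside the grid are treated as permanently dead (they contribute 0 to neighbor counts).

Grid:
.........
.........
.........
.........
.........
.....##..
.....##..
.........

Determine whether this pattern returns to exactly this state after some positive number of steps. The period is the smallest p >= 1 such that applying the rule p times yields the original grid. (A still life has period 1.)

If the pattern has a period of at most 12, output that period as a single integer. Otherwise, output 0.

Simulating and comparing each generation to the original:
Gen 0 (original, given above): 4 live cells
Gen 1: 4 live cells, MATCHES original -> period = 1

Answer: 1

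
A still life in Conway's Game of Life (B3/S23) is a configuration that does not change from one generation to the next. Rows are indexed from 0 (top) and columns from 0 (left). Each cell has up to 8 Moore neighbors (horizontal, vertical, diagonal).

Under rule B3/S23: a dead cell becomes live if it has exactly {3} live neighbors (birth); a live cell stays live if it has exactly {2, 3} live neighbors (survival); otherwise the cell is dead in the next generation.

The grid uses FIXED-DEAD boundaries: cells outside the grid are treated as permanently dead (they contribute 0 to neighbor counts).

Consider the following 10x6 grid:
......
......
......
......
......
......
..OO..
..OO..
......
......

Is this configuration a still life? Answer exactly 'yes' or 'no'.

Compute generation 1 and compare to generation 0 (given above):
Generation 1:
......
......
......
......
......
......
..OO..
..OO..
......
......
The grids are IDENTICAL -> still life.

Answer: yes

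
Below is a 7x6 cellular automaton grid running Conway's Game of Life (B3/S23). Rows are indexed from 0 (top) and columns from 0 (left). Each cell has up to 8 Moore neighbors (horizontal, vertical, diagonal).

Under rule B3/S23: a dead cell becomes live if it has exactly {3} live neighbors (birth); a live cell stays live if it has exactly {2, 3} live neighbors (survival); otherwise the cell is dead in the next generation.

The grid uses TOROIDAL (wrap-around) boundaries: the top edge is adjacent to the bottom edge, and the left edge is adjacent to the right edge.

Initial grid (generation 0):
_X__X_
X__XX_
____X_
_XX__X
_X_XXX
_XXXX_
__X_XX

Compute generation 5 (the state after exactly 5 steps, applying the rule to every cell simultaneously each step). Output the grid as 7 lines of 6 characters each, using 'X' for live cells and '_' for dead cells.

Simulating step by step:
Generation 0 (given above): 20 live cells
Generation 1: 16 live cells
XXX___
___XX_
XXX_X_
_XX__X
_____X
_X____
X____X
Generation 2: 17 live cells
XXXXX_
____X_
X___X_
__XXXX
_XX___
_____X
__X__X
Generation 3: 20 live cells
XXX_X_
X_X_X_
______
X_X_XX
XXX__X
XXX___
__X__X
Generation 4: 13 live cells
X_X_X_
X_X___
X___X_
__XXX_
____X_
___X__
_____X
Generation 5: 12 live cells
(generation 5 grid is the final answer)

Answer: X__X__
X_____
__X_X_
____X_
__X_X_
____X_
___XXX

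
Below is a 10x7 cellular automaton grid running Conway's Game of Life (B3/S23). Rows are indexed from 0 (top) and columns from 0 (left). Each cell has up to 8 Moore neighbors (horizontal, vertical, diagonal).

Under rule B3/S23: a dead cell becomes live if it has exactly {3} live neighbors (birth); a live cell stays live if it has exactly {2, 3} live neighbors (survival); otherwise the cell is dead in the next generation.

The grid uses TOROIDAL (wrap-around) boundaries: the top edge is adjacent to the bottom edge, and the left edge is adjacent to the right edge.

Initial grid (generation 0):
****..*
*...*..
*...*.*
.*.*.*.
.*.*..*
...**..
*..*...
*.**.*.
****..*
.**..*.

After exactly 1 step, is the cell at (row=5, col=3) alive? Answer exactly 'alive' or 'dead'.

Simulating step by step:
Generation 0 (given above): 32 live cells
Generation 1: 25 live cells
...****
..*.*..
**.**.*
.*.*.*.
*..*.*.
*..**..
.*....*
.......
.....*.
....**.

Cell (5,3) at generation 1: 1 -> alive

Answer: alive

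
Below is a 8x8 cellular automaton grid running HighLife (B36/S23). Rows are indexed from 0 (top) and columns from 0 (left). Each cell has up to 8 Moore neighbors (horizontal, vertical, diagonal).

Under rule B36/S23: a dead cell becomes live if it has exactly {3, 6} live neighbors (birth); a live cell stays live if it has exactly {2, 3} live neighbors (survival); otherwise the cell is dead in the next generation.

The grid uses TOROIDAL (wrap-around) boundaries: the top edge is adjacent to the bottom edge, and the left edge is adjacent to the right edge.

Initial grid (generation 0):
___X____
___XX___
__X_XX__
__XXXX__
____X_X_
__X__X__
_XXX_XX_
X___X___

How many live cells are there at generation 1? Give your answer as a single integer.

Answer: 18

Derivation:
Simulating step by step:
Generation 0 (given above): 21 live cells
Generation 1: 18 live cells
___X____
__X__X__
__X_____
__X___X_
__X___X_
_XX_____
_XXX_XX_
_X__XX__
Population at generation 1: 18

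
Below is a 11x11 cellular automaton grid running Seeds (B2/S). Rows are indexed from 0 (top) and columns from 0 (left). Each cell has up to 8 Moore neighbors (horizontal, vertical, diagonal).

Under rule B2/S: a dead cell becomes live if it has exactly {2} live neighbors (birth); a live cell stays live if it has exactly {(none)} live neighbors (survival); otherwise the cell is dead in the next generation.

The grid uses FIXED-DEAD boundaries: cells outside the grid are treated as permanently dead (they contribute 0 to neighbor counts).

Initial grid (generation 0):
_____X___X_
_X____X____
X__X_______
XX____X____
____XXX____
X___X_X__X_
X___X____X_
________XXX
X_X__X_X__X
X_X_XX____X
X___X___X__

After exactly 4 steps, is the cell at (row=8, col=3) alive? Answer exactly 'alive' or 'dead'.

Simulating step by step:
Generation 0 (given above): 35 live cells
Generation 1: 28 live cells
______X____
X_X_XX_____
_____XXX___
__XX___X___
___X_______
_X_____XX_X
_X_X___X___
X__XXXXX___
___________
_______XX__
_________X_
Generation 2: 23 live cells
_X_XX______
_X_X_______
________X__
_____X__X__
_X__X_X__X_
X__XX_X__X_
_________X_
_X______X__
___X_______
_________X_
_______X___
Generation 3: 29 live cells
X__________
X__________
__X_X__X_X_
____X_X____
X_X_______X
_XX____X___
XXXXXX_X__X
__X______X_
__X_____XX_
________X__
________X__
Generation 4: 29 live cells
_X_________
___X____X__
_X____X_X__
__X____XXXX
_____XXX___
_____X__XXX
_________X_
X____XXX___
_X_X___X__X
___________
_______X_X_

Cell (8,3) at generation 4: 1 -> alive

Answer: alive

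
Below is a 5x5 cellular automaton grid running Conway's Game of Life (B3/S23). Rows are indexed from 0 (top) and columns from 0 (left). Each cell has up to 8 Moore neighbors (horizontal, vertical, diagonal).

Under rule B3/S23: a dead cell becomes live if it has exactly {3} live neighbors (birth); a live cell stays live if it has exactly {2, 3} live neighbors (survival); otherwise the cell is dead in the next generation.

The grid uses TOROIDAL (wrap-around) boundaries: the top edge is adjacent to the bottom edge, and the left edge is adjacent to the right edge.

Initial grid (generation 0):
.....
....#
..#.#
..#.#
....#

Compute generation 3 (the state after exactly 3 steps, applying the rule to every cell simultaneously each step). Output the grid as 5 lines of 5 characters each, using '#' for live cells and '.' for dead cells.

Answer: .....
....#
#..#.
#..#.
....#

Derivation:
Simulating step by step:
Generation 0 (given above): 6 live cells
Generation 1: 6 live cells
.....
...#.
#...#
#...#
...#.
Generation 2: 6 live cells
.....
....#
#..#.
#..#.
....#
Generation 3: 6 live cells
(generation 3 grid is the final answer)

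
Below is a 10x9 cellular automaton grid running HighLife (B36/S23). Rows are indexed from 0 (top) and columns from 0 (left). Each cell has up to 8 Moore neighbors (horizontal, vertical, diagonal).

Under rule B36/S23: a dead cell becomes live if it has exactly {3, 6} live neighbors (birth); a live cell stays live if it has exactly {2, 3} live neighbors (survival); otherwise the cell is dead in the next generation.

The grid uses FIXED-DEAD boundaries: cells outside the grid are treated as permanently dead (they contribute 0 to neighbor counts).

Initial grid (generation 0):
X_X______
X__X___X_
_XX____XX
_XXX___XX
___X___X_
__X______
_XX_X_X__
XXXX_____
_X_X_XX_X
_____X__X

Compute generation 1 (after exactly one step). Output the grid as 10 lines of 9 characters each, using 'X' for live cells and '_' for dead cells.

Answer: _X_______
X__X___XX
X_____X__
_X_X__X__
_X_X___XX
_XX______
X________
X_____XX_
XX_X_XXX_
____XXXX_

Derivation:
Simulating step by step:
Generation 0 (given above): 32 live cells
Generation 1: 30 live cells
(generation 1 grid is the final answer)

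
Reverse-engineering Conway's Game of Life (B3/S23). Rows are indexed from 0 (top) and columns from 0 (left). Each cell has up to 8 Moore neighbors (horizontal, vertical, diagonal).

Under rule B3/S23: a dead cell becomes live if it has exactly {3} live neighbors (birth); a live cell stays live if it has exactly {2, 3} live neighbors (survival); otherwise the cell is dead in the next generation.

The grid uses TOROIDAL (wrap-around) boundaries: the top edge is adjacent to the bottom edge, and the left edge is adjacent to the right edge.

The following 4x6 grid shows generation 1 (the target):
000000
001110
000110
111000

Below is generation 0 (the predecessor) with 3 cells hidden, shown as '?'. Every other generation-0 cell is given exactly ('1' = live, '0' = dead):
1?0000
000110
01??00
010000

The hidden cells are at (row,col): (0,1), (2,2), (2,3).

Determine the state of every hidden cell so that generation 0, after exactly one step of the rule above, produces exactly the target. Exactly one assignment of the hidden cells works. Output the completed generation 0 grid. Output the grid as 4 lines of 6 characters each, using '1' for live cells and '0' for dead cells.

Hidden generation-0 cells (in order): (0,1), (2,2), (2,3).
A hidden cell only influences target cells in its own 3x3 neighborhood. Try each of the 2^3 = 8 assignments, step the completed generation 0 forward once under B3/S23, and compare with the target:
  (0,1)=0 (2,2)=0 (2,3)=0 -> step gives (1,2)='0' but target has '1' -> reject
  (0,1)=0 (2,2)=0 (2,3)=1 -> step reproduces the target at every cell -> ACCEPT
  (0,1)=0 (2,2)=1 (2,3)=0 -> step gives (1,1)='1' but target has '0' -> reject
  (0,1)=0 (2,2)=1 (2,3)=1 -> step gives (1,1)='1' but target has '0' -> reject
  (0,1)=1 (2,2)=0 (2,3)=0 -> step gives (0,0)='1' but target has '0' -> reject
  (0,1)=1 (2,2)=0 (2,3)=1 -> step gives (0,0)='1' but target has '0' -> reject
  (0,1)=1 (2,2)=1 (2,3)=0 -> step gives (0,0)='1' but target has '0' -> reject
  (0,1)=1 (2,2)=1 (2,3)=1 -> step gives (0,0)='1' but target has '0' -> reject
Unique solution: (0,1)=dead, (2,2)=dead, (2,3)=live.
Check: live-neighbor counts of every cell in the completed generation 0:
122222
223222
214231
323111
Applying B3/S23 to generation 0 with these counts gives:
000000
001110
000110
111000
which matches the target exactly.

Answer: 100000
000110
010100
010000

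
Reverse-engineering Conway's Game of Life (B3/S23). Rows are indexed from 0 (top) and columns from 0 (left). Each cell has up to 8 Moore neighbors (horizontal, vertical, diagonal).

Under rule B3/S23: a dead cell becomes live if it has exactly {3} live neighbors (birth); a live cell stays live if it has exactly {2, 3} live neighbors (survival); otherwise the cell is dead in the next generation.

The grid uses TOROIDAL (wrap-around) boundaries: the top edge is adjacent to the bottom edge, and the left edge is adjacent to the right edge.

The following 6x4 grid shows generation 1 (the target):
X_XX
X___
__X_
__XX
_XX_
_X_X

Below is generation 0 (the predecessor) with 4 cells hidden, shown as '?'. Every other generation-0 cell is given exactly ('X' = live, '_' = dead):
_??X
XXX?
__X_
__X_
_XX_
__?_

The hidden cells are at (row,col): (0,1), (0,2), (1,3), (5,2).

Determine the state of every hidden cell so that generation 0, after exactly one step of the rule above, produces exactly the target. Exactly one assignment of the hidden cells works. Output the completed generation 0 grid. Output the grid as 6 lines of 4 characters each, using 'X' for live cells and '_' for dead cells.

Answer: __XX
XXX_
__X_
__X_
_XX_
____

Derivation:
Hidden generation-0 cells (in order): (0,1), (0,2), (1,3), (5,2).
A hidden cell only influences target cells in its own 3x3 neighborhood. Try each of the 2^4 = 16 assignments, step the completed generation 0 forward once under B3/S23, and compare with the target:
  (0,1)=_ (0,2)=_ (1,3)=_ (5,2)=_ -> step gives (0,1)='X' but target has '_' -> reject
  (0,1)=_ (0,2)=_ (1,3)=_ (5,2)=X -> step gives (0,2)='_' but target has 'X' -> reject
  (0,1)=_ (0,2)=_ (1,3)=X (5,2)=_ -> step gives (0,0)='_' but target has 'X' -> reject
  (0,1)=_ (0,2)=_ (1,3)=X (5,2)=X -> step gives (0,0)='_' but target has 'X' -> reject
  (0,1)=_ (0,2)=X (1,3)=_ (5,2)=_ -> step reproduces the target at every cell -> ACCEPT
  (0,1)=_ (0,2)=X (1,3)=_ (5,2)=X -> step gives (0,2)='_' but target has 'X' -> reject
  (0,1)=_ (0,2)=X (1,3)=X (5,2)=_ -> step gives (0,0)='_' but target has 'X' -> reject
  (0,1)=_ (0,2)=X (1,3)=X (5,2)=X -> step gives (0,0)='_' but target has 'X' -> reject
  (0,1)=X (0,2)=_ (1,3)=_ (5,2)=_ -> step gives (0,0)='_' but target has 'X' -> reject
  (0,1)=X (0,2)=_ (1,3)=_ (5,2)=X -> step gives (0,0)='_' but target has 'X' -> reject
  (0,1)=X (0,2)=_ (1,3)=X (5,2)=_ -> step gives (0,0)='_' but target has 'X' -> reject
  (0,1)=X (0,2)=_ (1,3)=X (5,2)=X -> step gives (0,0)='_' but target has 'X' -> reject
  (0,1)=X (0,2)=X (1,3)=_ (5,2)=_ -> step gives (0,0)='_' but target has 'X' -> reject
  (0,1)=X (0,2)=X (1,3)=_ (5,2)=X -> step gives (0,0)='_' but target has 'X' -> reject
  (0,1)=X (0,2)=X (1,3)=X (5,2)=_ -> step gives (0,0)='_' but target has 'X' -> reject
  (0,1)=X (0,2)=X (1,3)=X (5,2)=X -> step gives (0,0)='_' but target has 'X' -> reject
Unique solution: (0,1)=dead, (0,2)=live, (1,3)=dead, (5,2)=dead.
Check: live-neighbor counts of every cell in the completed generation 0:
3433
2445
2534
1433
1222
2343
Applying B3/S23 to generation 0 with these counts gives:
X_XX
X___
__X_
__XX
_XX_
_X_X
which matches the target exactly.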